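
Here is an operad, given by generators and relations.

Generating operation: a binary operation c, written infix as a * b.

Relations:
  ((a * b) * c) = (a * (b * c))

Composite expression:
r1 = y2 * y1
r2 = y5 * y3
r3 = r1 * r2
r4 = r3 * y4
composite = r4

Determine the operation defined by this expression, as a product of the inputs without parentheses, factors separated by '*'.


y2 * y1 * y5 * y3 * y4


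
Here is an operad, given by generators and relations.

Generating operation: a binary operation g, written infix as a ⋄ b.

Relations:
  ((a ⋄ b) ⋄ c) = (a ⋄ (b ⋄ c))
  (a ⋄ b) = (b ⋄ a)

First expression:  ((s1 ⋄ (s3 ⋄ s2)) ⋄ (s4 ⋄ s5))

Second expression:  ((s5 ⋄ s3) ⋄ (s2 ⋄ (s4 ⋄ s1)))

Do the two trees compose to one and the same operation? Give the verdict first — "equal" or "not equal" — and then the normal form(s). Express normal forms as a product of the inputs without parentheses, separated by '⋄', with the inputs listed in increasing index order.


The first composite normalizes to s1 ⋄ s2 ⋄ s3 ⋄ s4 ⋄ s5
The second composite normalizes to s1 ⋄ s2 ⋄ s3 ⋄ s4 ⋄ s5
Identical normal forms: equal.

equal: each reduces to s1 ⋄ s2 ⋄ s3 ⋄ s4 ⋄ s5


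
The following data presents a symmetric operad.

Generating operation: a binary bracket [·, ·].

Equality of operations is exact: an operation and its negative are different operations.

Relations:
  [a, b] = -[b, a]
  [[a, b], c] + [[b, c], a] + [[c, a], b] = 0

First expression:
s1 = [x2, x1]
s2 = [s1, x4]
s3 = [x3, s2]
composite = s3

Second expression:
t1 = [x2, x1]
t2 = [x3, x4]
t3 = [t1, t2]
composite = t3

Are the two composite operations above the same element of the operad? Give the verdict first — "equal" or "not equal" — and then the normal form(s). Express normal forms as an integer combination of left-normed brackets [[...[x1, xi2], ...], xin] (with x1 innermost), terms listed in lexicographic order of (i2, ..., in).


not equal — first [[[x1, x2], x4], x3], second -[[[x1, x2], x3], x4] + [[[x1, x2], x4], x3]

The first expression reduces to [[[x1, x2], x4], x3]
The second expression reduces to -[[[x1, x2], x3], x4] + [[[x1, x2], x4], x3]
Distinct normal forms: not equal.


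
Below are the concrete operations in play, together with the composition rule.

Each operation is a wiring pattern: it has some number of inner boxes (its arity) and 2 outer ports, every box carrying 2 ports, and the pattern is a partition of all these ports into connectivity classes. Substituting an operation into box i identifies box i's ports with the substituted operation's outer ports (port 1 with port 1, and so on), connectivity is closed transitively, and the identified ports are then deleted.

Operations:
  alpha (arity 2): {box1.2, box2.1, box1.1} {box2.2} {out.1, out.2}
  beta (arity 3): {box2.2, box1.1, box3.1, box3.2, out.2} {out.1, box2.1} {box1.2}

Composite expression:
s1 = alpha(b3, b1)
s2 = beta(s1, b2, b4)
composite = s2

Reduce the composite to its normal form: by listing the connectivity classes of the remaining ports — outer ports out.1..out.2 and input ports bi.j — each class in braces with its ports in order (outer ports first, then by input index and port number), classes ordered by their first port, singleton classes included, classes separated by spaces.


Treat the ports identified at beta as solder joints: merge, then drop.
alpha over (b3, b1) gives {out.1, out.2} {b1.1, b3.1, b3.2} {b1.2}, out.j being that stage's outer ports
beta over (b3, b1, b2, b4) gives {out.1, b2.1} {out.2, b2.2, b4.1, b4.2} {b1.1, b3.1, b3.2} {b1.2}, out.j being that stage's outer ports

{out.1, b2.1} {out.2, b2.2, b4.1, b4.2} {b1.1, b3.1, b3.2} {b1.2}


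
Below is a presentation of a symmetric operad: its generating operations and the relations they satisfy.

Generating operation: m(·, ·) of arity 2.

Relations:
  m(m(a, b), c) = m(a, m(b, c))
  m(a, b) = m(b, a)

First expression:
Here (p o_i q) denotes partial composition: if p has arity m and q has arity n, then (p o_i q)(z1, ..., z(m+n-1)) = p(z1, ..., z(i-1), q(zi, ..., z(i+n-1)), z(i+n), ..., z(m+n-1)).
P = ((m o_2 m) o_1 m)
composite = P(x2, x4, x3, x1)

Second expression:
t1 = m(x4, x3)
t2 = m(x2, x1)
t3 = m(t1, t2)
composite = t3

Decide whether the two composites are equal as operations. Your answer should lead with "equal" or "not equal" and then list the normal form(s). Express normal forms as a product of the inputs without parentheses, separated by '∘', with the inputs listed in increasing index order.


equal; both compose to x1 ∘ x2 ∘ x3 ∘ x4

Reducing the first expression gives x1 ∘ x2 ∘ x3 ∘ x4
Reducing the second expression gives x1 ∘ x2 ∘ x3 ∘ x4
Same normal form: equal.


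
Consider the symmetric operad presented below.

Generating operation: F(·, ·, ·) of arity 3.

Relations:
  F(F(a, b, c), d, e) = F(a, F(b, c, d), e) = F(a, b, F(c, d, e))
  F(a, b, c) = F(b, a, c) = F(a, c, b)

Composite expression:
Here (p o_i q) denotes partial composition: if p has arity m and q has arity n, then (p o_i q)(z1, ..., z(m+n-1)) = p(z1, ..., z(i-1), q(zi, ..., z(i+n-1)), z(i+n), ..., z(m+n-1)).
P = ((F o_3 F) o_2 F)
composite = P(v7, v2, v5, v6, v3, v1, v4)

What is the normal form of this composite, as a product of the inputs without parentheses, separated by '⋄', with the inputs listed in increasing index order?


v1 ⋄ v2 ⋄ v3 ⋄ v4 ⋄ v5 ⋄ v6 ⋄ v7

Both nesting and order wash out for F; what remains is which v's occur.
F(v2, v5, v6) linearizes to v2 ⋄ v5 ⋄ v6
F(v3, v1, v4) linearizes to v3 ⋄ v1 ⋄ v4
F(v7, F(v2, v5, v6), F(v3, v1, v4)) linearizes to v7 ⋄ v2 ⋄ v5 ⋄ v6 ⋄ v3 ⋄ v1 ⋄ v4
rearranged into index order: v1 ⋄ v2 ⋄ v3 ⋄ v4 ⋄ v5 ⋄ v6 ⋄ v7


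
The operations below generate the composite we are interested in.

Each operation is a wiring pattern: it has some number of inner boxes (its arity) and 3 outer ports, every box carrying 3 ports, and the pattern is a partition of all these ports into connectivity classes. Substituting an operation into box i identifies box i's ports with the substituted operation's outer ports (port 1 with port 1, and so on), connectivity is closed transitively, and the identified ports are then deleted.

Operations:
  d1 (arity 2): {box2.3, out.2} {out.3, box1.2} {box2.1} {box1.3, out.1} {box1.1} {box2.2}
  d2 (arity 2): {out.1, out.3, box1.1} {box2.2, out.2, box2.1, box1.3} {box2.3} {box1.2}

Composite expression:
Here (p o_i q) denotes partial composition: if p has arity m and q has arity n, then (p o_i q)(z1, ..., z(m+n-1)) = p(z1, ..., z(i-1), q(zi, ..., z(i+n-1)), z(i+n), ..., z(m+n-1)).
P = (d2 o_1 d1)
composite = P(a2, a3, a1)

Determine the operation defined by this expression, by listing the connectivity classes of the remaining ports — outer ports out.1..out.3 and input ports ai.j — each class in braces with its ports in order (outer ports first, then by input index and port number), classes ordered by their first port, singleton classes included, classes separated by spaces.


After gluing at d2, chains via deleted ports link the a-ports.
composing d1 on (a2, a3), with out.j its own outer ports: {out.1, a2.3} {out.2, a3.3} {out.3, a2.2} {a2.1} {a3.1} {a3.2}
composing d2 on (a2, a3, a1), with out.j its own outer ports: {out.1, out.3, a2.3} {out.2, a1.1, a1.2, a2.2} {a1.3} {a2.1} {a3.1} {a3.2} {a3.3}

{out.1, out.3, a2.3} {out.2, a1.1, a1.2, a2.2} {a1.3} {a2.1} {a3.1} {a3.2} {a3.3}


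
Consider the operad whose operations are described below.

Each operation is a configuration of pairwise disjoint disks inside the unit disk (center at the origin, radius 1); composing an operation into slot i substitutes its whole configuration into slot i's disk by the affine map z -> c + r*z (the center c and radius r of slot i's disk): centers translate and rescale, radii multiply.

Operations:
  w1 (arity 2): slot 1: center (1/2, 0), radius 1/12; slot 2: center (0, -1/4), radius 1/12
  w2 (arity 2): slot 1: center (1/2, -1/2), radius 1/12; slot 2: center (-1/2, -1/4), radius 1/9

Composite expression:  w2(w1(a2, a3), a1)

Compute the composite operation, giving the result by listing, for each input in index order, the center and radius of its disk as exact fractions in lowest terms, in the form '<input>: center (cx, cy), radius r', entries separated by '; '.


a1: center (-1/2, -1/4), radius 1/9; a2: center (13/24, -1/2), radius 1/144; a3: center (1/2, -25/48), radius 1/144

Only the slot chain above each a matters under w2; compose those maps.
a2 passes through 2 substitutions, ending at center (13/24, -1/2), radius 1/144
a3 passes through 2 substitutions, ending at center (1/2, -25/48), radius 1/144
a1 passes through 1 substitution, ending at center (-1/2, -1/4), radius 1/9


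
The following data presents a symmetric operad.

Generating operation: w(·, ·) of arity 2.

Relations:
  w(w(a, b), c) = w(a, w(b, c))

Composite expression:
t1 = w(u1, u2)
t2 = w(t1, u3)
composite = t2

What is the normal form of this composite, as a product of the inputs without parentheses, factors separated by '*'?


Every regrouping of w is equal, so read the u-inputs in written order.
w(u1, u2) unparenthesizes to u1 * u2
w(w(u1, u2), u3) unparenthesizes to u1 * u2 * u3

u1 * u2 * u3


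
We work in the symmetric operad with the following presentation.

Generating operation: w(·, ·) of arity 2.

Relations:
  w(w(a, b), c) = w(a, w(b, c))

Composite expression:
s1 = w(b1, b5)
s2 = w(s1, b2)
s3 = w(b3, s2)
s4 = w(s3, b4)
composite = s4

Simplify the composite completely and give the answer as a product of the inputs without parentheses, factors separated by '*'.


The w-tree's shape is irrelevant; the b-reading-order decides.
w(b1, b5) spells out as b1 * b5
w(w(b1, b5), b2) spells out as b1 * b5 * b2
w(b3, w(w(b1, b5), b2)) spells out as b3 * b1 * b5 * b2
w(w(b3, w(w(b1, b5), b2)), b4) spells out as b3 * b1 * b5 * b2 * b4

b3 * b1 * b5 * b2 * b4


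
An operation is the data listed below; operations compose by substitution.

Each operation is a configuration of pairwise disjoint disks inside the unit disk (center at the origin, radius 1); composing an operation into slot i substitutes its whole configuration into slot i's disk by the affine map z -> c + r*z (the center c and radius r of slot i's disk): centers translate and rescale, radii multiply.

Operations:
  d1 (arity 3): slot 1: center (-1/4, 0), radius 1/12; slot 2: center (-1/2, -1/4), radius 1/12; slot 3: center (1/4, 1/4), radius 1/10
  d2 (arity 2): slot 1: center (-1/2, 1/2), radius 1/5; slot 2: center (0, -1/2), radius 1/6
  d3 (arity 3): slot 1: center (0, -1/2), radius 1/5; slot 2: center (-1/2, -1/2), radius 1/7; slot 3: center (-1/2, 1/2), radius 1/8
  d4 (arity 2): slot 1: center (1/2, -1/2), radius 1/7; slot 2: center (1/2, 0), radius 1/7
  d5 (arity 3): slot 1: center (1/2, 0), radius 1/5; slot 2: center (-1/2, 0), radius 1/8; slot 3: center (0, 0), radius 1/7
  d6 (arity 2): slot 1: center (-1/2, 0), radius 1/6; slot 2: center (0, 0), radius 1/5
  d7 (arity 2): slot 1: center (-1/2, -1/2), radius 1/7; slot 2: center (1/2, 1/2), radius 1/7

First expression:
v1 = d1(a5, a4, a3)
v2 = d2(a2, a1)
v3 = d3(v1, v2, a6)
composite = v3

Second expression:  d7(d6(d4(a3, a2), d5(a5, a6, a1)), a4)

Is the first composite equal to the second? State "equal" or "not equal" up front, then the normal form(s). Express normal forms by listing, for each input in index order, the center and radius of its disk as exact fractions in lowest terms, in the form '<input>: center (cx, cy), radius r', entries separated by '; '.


not equal: they reduce to a1: center (-1/2, -4/7), radius 1/42; a2: center (-4/7, -3/7), radius 1/35; a3: center (1/20, -9/20), radius 1/50; a4: center (-1/10, -11/20), radius 1/60; a5: center (-1/20, -1/2), radius 1/60; a6: center (-1/2, 1/2), radius 1/8 and a1: center (-1/2, -1/2), radius 1/245; a2: center (-47/84, -1/2), radius 1/294; a3: center (-47/84, -43/84), radius 1/294; a4: center (1/2, 1/2), radius 1/7; a5: center (-17/35, -1/2), radius 1/175; a6: center (-18/35, -1/2), radius 1/280


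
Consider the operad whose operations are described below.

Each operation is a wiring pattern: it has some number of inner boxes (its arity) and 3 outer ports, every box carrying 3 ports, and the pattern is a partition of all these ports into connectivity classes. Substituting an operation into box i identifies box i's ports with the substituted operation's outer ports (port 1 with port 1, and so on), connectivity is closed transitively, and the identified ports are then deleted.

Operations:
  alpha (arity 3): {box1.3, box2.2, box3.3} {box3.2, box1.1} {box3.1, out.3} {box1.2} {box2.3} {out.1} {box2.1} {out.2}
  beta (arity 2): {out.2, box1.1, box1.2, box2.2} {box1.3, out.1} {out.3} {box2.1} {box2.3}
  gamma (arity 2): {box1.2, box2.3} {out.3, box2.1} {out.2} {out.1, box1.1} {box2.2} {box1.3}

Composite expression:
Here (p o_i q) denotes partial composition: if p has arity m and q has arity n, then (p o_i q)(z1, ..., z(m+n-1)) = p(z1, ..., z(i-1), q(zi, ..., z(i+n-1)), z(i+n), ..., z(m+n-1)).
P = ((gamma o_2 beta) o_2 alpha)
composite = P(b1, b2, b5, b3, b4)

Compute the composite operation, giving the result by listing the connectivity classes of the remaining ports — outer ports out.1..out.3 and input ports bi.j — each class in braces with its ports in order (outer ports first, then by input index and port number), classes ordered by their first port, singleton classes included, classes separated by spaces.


Connectivity passes through glued gamma-boundaries; trace each wire chain.
alpha over (b2, b5, b3) gives {out.1} {out.2} {out.3, b3.1} {b2.1, b3.2} {b2.2} {b2.3, b3.3, b5.2} {b5.1} {b5.3}, out.j being that stage's outer ports
beta over (b2, b5, b3, b4) gives {out.1, b3.1} {out.2, b4.2} {out.3} {b2.1, b3.2} {b2.2} {b2.3, b3.3, b5.2} {b4.1} {b4.3} {b5.1} {b5.3}, out.j being that stage's outer ports
gamma over (b1, b2, b5, b3, b4) gives {out.1, b1.1} {out.2} {out.3, b3.1} {b1.2} {b1.3} {b2.1, b3.2} {b2.2} {b2.3, b3.3, b5.2} {b4.1} {b4.2} {b4.3} {b5.1} {b5.3}, out.j being that stage's outer ports

{out.1, b1.1} {out.2} {out.3, b3.1} {b1.2} {b1.3} {b2.1, b3.2} {b2.2} {b2.3, b3.3, b5.2} {b4.1} {b4.2} {b4.3} {b5.1} {b5.3}


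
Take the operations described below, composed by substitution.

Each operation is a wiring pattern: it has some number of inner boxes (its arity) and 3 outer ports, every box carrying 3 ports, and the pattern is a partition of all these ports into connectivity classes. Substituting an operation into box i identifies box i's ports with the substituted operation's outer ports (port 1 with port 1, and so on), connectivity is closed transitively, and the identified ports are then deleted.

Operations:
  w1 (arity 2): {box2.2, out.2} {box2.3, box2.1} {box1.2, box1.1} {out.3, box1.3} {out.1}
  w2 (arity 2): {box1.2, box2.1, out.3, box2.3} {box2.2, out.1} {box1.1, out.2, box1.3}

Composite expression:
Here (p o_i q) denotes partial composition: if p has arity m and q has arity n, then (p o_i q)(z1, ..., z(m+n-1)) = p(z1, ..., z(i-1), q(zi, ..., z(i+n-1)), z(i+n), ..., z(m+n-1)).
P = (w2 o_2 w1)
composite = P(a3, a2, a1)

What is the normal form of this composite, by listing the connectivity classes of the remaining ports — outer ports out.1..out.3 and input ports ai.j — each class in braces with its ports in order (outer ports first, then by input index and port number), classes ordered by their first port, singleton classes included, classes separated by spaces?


Reachability decides: close wires over w2-identified ports.
composing w1 on (a2, a1), with out.j its own outer ports: {out.1} {out.2, a1.2} {out.3, a2.3} {a1.1, a1.3} {a2.1, a2.2}
composing w2 on (a3, a2, a1), with out.j its own outer ports: {out.1, a1.2} {out.2, a3.1, a3.3} {out.3, a2.3, a3.2} {a1.1, a1.3} {a2.1, a2.2}

{out.1, a1.2} {out.2, a3.1, a3.3} {out.3, a2.3, a3.2} {a1.1, a1.3} {a2.1, a2.2}


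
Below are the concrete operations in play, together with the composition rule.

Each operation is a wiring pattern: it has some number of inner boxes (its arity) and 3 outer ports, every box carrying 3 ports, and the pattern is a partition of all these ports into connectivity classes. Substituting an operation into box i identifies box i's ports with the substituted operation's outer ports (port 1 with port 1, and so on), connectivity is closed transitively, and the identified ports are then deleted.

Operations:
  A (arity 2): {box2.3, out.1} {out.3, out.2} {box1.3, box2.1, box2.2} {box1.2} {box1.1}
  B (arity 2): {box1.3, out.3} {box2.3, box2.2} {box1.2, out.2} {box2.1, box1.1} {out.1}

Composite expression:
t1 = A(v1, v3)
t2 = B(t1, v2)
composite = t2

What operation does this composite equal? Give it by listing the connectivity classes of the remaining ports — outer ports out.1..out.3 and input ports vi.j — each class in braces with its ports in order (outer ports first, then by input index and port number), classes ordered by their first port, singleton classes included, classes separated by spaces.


{out.1} {out.2, out.3} {v1.1} {v1.2} {v1.3, v3.1, v3.2} {v2.1, v3.3} {v2.2, v2.3}

Substituting into B glues patterns; closure does the rest.
stage A: inputs (v1, v3), connectivity {out.1, v3.3} {out.2, out.3} {v1.1} {v1.2} {v1.3, v3.1, v3.2}, out.j its boundary
stage B: inputs (v1, v3, v2), connectivity {out.1} {out.2, out.3} {v1.1} {v1.2} {v1.3, v3.1, v3.2} {v2.1, v3.3} {v2.2, v2.3}, out.j its boundary


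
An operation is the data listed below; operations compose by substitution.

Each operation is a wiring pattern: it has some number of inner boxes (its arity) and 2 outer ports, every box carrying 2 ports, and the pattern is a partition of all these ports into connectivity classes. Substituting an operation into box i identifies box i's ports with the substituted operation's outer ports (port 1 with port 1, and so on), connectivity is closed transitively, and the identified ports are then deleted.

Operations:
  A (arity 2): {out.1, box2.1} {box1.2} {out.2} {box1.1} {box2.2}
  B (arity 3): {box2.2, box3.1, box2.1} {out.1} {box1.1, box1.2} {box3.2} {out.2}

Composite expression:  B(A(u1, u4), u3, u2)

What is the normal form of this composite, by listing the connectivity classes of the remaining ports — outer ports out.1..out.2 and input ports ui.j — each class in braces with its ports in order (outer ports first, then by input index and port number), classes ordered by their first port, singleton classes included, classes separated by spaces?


{out.1} {out.2} {u1.1} {u1.2} {u2.1, u3.1, u3.2} {u2.2} {u4.1} {u4.2}

Two ports join when wires chain via B-identified ports.
stage A: inputs (u1, u4), connectivity {out.1, u4.1} {out.2} {u1.1} {u1.2} {u4.2}, out.j its boundary
stage B: inputs (u1, u4, u3, u2), connectivity {out.1} {out.2} {u1.1} {u1.2} {u2.1, u3.1, u3.2} {u2.2} {u4.1} {u4.2}, out.j its boundary


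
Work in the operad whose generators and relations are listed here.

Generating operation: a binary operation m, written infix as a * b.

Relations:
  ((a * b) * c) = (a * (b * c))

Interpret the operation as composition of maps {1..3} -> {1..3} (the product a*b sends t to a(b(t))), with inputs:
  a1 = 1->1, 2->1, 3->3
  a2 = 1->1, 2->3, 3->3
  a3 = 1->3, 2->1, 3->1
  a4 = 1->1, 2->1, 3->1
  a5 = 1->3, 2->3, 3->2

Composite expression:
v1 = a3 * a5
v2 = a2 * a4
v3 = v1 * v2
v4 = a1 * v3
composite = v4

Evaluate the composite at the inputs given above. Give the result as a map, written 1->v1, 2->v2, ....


1->1, 2->1, 3->1


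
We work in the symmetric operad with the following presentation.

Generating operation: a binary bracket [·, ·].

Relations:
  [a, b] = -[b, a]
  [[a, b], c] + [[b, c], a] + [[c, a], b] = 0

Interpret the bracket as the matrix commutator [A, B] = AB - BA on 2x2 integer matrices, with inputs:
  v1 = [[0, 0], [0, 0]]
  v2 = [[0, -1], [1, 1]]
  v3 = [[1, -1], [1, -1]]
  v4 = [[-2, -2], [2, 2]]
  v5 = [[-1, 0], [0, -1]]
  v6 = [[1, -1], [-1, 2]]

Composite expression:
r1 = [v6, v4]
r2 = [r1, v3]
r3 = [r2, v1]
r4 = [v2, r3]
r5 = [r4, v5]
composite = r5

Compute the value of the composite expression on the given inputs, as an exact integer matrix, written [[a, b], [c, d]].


[[0, 0], [0, 0]]

[v6, v4] = [[-4, -2], [6, 4]]
[[v6, v4], v3] = [[4, 12], [20, -4]]
[[[v6, v4], v3], v1] = [[0, 0], [0, 0]]
[v2, [[[v6, v4], v3], v1]] = [[0, 0], [0, 0]]
[[v2, [[[v6, v4], v3], v1]], v5] = [[0, 0], [0, 0]]


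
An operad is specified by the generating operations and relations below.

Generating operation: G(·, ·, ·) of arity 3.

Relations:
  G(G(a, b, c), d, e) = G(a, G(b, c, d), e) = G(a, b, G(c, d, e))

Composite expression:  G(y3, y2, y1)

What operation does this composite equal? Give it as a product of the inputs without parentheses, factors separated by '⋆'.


y3 ⋆ y2 ⋆ y1

Every regrouping of G is equal, so read the y-inputs in written order.
G(y3, y2, y1) spells out as y3 ⋆ y2 ⋆ y1


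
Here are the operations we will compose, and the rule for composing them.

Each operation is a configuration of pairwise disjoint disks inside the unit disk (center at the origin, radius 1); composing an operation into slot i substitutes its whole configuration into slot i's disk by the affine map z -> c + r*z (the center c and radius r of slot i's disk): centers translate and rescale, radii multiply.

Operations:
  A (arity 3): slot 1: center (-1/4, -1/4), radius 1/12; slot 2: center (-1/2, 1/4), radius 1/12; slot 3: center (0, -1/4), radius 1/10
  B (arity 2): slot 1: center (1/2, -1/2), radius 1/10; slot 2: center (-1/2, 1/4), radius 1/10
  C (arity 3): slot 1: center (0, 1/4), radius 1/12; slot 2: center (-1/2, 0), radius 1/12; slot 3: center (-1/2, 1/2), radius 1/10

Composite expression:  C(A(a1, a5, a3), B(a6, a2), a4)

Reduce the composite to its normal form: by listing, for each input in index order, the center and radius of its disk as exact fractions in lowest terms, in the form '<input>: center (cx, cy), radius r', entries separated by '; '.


a1: center (-1/48, 11/48), radius 1/144; a2: center (-13/24, 1/48), radius 1/120; a3: center (0, 11/48), radius 1/120; a4: center (-1/2, 1/2), radius 1/10; a5: center (-1/24, 13/48), radius 1/144; a6: center (-11/24, -1/24), radius 1/120

Affine substitution under C: radii multiply and a-centers shift.
input a1: applying the 2 nested substitutions gives center (-1/48, 11/48), radius 1/144
input a5: applying the 2 nested substitutions gives center (-1/24, 13/48), radius 1/144
input a3: applying the 2 nested substitutions gives center (0, 11/48), radius 1/120
input a6: applying the 2 nested substitutions gives center (-11/24, -1/24), radius 1/120
input a2: applying the 2 nested substitutions gives center (-13/24, 1/48), radius 1/120
input a4: applying the 1 nested substitution gives center (-1/2, 1/2), radius 1/10


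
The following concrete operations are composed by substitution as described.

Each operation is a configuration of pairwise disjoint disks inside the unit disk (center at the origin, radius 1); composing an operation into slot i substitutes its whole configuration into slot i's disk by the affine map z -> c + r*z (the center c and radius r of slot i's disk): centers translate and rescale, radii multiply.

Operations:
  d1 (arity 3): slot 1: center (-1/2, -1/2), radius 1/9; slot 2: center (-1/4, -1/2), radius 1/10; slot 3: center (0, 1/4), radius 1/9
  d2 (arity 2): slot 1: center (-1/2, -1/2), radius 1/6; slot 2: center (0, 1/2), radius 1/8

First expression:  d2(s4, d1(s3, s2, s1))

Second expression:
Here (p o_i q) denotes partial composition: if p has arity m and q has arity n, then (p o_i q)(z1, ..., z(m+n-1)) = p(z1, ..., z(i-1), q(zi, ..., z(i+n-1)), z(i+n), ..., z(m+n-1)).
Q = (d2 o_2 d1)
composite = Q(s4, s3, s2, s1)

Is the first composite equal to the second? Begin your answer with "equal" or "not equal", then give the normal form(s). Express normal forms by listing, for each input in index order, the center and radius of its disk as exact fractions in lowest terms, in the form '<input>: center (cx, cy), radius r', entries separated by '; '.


equal — both sides give s1: center (0, 17/32), radius 1/72; s2: center (-1/32, 7/16), radius 1/80; s3: center (-1/16, 7/16), radius 1/72; s4: center (-1/2, -1/2), radius 1/6

The first expression reduces to s1: center (0, 17/32), radius 1/72; s2: center (-1/32, 7/16), radius 1/80; s3: center (-1/16, 7/16), radius 1/72; s4: center (-1/2, -1/2), radius 1/6
The second expression reduces to s1: center (0, 17/32), radius 1/72; s2: center (-1/32, 7/16), radius 1/80; s3: center (-1/16, 7/16), radius 1/72; s4: center (-1/2, -1/2), radius 1/6
The normal forms match — equal.


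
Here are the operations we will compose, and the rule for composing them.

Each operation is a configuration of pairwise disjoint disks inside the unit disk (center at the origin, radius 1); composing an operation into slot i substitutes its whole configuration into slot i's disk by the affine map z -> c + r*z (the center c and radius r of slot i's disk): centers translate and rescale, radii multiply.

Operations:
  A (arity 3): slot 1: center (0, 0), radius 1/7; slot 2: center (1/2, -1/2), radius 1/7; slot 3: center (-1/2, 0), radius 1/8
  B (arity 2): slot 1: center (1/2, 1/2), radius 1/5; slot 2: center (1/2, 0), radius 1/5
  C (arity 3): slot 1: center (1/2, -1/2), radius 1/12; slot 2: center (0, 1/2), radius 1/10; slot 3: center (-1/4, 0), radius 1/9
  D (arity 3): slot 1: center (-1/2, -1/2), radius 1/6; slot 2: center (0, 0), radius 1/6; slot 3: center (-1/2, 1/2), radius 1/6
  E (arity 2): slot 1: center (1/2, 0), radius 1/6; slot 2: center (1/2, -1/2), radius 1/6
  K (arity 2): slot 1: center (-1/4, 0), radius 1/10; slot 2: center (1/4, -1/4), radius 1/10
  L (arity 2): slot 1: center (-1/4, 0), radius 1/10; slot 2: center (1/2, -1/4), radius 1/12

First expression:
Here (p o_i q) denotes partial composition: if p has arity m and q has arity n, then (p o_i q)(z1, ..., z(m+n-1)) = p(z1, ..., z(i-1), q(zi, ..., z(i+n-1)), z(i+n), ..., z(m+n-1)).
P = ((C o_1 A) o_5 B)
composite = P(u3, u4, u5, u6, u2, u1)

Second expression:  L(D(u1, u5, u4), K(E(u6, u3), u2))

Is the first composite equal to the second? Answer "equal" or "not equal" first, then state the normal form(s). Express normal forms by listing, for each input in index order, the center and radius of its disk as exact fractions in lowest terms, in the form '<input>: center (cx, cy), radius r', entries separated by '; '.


Normal form of the first expression: u1: center (-7/36, 0), radius 1/45; u2: center (-7/36, 1/18), radius 1/45; u3: center (1/2, -1/2), radius 1/84; u4: center (13/24, -13/24), radius 1/84; u5: center (11/24, -1/2), radius 1/96; u6: center (0, 1/2), radius 1/10
Normal form of the second expression: u1: center (-3/10, -1/20), radius 1/60; u2: center (25/48, -13/48), radius 1/120; u3: center (29/60, -61/240), radius 1/720; u4: center (-3/10, 1/20), radius 1/60; u5: center (-1/4, 0), radius 1/60; u6: center (29/60, -1/4), radius 1/720
The forms do not match — not equal.

not equal; the first gives u1: center (-7/36, 0), radius 1/45; u2: center (-7/36, 1/18), radius 1/45; u3: center (1/2, -1/2), radius 1/84; u4: center (13/24, -13/24), radius 1/84; u5: center (11/24, -1/2), radius 1/96; u6: center (0, 1/2), radius 1/10 and the second u1: center (-3/10, -1/20), radius 1/60; u2: center (25/48, -13/48), radius 1/120; u3: center (29/60, -61/240), radius 1/720; u4: center (-3/10, 1/20), radius 1/60; u5: center (-1/4, 0), radius 1/60; u6: center (29/60, -1/4), radius 1/720


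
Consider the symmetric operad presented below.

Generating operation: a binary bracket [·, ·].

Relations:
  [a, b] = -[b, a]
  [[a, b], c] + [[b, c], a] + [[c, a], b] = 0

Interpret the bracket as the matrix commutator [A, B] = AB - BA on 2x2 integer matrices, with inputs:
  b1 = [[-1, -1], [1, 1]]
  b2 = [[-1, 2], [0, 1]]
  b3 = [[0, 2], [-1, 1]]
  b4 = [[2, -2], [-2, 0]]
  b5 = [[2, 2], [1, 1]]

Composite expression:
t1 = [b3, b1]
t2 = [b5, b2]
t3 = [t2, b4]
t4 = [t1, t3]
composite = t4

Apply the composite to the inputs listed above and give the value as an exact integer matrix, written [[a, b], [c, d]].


[b3, b1] = [[1, 5], [3, -1]]
[b5, b2] = [[-2, 6], [-2, 2]]
[[b5, b2], b4] = [[-16, -4], [-12, 16]]
[[b3, b1], [[b5, b2], b4]] = [[-48, 152], [-72, 48]]

[[-48, 152], [-72, 48]]


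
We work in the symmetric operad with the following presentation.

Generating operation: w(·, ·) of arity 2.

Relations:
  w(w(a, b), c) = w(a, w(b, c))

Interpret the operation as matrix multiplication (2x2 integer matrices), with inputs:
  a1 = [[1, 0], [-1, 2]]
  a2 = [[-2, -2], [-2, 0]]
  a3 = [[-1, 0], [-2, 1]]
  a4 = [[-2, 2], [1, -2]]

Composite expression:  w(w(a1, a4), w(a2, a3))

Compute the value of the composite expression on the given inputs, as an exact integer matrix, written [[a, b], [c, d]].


w(a1, a4) = [[-2, 2], [4, -6]]
w(a2, a3) = [[6, -2], [2, 0]]
w(w(a1, a4), w(a2, a3)) = [[-8, 4], [12, -8]]

[[-8, 4], [12, -8]]


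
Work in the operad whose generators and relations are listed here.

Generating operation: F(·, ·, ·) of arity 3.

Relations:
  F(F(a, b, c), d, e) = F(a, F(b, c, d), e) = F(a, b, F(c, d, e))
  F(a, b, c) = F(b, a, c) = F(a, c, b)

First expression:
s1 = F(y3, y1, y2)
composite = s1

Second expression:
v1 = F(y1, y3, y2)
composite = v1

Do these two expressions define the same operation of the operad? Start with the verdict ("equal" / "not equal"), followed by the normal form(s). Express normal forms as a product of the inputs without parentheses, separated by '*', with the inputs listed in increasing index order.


equal; both compose to y1 * y2 * y3

Reducing the first expression gives y1 * y2 * y3
Reducing the second expression gives y1 * y2 * y3
The normal forms match — equal.


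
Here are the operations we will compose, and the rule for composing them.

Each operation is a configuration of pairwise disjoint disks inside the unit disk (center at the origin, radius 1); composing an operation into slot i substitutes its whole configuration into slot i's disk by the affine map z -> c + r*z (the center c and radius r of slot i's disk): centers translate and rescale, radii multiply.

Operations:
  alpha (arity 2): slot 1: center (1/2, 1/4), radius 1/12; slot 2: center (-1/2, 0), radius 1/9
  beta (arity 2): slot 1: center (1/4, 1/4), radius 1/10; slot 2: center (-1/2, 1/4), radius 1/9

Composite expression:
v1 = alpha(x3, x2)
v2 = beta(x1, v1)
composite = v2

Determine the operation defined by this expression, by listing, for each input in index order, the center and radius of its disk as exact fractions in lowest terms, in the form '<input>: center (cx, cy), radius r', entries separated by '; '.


Follow each x-input down from beta: c' goes to c + r*c', radius to r*r'.
input x1: applying the 1 nested substitution gives center (1/4, 1/4), radius 1/10
input x3: applying the 2 nested substitutions gives center (-4/9, 5/18), radius 1/108
input x2: applying the 2 nested substitutions gives center (-5/9, 1/4), radius 1/81

x1: center (1/4, 1/4), radius 1/10; x2: center (-5/9, 1/4), radius 1/81; x3: center (-4/9, 5/18), radius 1/108


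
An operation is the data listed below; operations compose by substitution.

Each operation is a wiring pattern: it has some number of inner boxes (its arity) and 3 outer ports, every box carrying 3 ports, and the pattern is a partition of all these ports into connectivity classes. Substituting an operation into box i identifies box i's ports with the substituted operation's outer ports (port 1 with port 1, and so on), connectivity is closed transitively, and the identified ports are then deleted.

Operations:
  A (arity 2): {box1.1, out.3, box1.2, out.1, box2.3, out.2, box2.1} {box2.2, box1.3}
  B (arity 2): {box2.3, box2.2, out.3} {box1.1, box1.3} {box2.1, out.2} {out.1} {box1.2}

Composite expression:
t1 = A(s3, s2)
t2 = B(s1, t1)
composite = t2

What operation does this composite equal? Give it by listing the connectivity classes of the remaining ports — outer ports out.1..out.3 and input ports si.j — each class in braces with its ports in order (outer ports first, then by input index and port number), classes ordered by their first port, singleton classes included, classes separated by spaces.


Connectivity passes through glued B-boundaries; trace each wire chain.
composing A on (s3, s2), with out.j its own outer ports: {out.1, out.2, out.3, s2.1, s2.3, s3.1, s3.2} {s2.2, s3.3}
composing B on (s1, s3, s2), with out.j its own outer ports: {out.1} {out.2, out.3, s2.1, s2.3, s3.1, s3.2} {s1.1, s1.3} {s1.2} {s2.2, s3.3}

{out.1} {out.2, out.3, s2.1, s2.3, s3.1, s3.2} {s1.1, s1.3} {s1.2} {s2.2, s3.3}


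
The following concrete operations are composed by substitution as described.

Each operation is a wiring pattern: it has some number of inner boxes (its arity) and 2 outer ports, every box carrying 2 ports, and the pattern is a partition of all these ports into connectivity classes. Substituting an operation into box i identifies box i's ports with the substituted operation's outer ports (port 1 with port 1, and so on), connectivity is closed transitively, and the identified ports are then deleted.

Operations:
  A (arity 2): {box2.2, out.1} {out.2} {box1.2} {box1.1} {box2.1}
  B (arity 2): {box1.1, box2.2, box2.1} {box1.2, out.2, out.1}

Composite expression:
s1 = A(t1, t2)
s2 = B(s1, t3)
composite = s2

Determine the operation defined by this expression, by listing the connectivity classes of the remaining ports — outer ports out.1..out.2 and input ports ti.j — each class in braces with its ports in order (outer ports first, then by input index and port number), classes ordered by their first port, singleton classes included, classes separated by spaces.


Two ports join when wires chain via B-identified ports.
stage A: inputs (t1, t2), connectivity {out.1, t2.2} {out.2} {t1.1} {t1.2} {t2.1}, out.j its boundary
stage B: inputs (t1, t2, t3), connectivity {out.1, out.2} {t1.1} {t1.2} {t2.1} {t2.2, t3.1, t3.2}, out.j its boundary

{out.1, out.2} {t1.1} {t1.2} {t2.1} {t2.2, t3.1, t3.2}


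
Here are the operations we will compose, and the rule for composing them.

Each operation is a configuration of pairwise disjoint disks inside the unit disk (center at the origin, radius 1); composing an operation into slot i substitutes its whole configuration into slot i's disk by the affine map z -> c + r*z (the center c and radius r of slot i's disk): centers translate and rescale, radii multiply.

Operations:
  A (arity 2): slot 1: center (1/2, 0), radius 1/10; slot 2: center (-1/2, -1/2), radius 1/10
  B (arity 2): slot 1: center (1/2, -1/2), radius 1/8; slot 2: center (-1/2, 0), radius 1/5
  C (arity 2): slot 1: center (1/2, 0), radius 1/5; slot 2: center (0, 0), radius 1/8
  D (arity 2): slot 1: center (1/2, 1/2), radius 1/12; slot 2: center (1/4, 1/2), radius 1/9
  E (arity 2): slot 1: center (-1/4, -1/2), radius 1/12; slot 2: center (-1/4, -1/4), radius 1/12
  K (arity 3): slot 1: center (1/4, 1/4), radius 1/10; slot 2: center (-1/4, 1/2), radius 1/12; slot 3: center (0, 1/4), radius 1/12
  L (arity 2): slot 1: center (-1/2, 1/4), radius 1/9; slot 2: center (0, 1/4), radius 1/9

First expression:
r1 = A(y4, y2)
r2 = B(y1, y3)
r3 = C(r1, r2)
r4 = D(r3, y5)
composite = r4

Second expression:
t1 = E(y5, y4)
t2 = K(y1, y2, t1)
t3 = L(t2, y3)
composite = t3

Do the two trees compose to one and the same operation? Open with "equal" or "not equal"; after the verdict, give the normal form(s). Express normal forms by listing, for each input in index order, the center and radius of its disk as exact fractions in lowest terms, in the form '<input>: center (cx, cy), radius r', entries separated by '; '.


The first expression reduces to y1: center (97/192, 95/192), radius 1/768; y2: center (8/15, 59/120), radius 1/600; y3: center (95/192, 1/2), radius 1/480; y4: center (11/20, 1/2), radius 1/600; y5: center (1/4, 1/2), radius 1/9
The second expression reduces to y1: center (-17/36, 5/18), radius 1/90; y2: center (-19/36, 11/36), radius 1/108; y3: center (0, 1/4), radius 1/9; y4: center (-217/432, 119/432), radius 1/1296; y5: center (-217/432, 59/216), radius 1/1296
No match — not equal.

not equal; the first gives y1: center (97/192, 95/192), radius 1/768; y2: center (8/15, 59/120), radius 1/600; y3: center (95/192, 1/2), radius 1/480; y4: center (11/20, 1/2), radius 1/600; y5: center (1/4, 1/2), radius 1/9 and the second y1: center (-17/36, 5/18), radius 1/90; y2: center (-19/36, 11/36), radius 1/108; y3: center (0, 1/4), radius 1/9; y4: center (-217/432, 119/432), radius 1/1296; y5: center (-217/432, 59/216), radius 1/1296


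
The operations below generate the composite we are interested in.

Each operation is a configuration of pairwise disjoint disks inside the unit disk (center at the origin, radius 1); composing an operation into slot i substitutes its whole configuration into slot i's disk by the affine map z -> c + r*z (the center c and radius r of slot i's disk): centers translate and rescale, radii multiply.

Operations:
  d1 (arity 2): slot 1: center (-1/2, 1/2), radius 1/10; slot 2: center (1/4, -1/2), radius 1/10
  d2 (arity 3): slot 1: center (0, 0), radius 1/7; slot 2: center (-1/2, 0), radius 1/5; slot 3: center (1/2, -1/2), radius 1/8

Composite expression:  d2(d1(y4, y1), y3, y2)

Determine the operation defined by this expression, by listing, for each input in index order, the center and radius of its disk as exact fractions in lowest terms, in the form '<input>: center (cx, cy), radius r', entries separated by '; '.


y1: center (1/28, -1/14), radius 1/70; y2: center (1/2, -1/2), radius 1/8; y3: center (-1/2, 0), radius 1/5; y4: center (-1/14, 1/14), radius 1/70

Below d2, radii multiply path by path; the y-disk centers shift.
y4 passes through 2 substitutions, ending at center (-1/14, 1/14), radius 1/70
y1 passes through 2 substitutions, ending at center (1/28, -1/14), radius 1/70
y3 passes through 1 substitution, ending at center (-1/2, 0), radius 1/5
y2 passes through 1 substitution, ending at center (1/2, -1/2), radius 1/8


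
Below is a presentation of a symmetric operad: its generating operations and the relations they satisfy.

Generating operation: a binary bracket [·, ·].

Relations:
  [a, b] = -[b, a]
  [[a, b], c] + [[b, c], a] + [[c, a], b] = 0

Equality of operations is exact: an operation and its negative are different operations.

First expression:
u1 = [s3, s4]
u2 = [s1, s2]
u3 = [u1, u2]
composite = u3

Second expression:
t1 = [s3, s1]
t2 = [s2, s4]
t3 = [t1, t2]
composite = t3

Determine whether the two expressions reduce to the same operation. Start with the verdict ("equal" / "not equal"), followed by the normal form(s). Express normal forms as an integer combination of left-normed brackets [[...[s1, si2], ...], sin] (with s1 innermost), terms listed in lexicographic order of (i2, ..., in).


not equal: they reduce to -[[[s1, s2], s3], s4] + [[[s1, s2], s4], s3] and -[[[s1, s3], s2], s4] + [[[s1, s3], s4], s2]

The first expression, normalized: -[[[s1, s2], s3], s4] + [[[s1, s2], s4], s3]
The second expression, normalized: -[[[s1, s3], s2], s4] + [[[s1, s3], s4], s2]
They disagree, so not equal.


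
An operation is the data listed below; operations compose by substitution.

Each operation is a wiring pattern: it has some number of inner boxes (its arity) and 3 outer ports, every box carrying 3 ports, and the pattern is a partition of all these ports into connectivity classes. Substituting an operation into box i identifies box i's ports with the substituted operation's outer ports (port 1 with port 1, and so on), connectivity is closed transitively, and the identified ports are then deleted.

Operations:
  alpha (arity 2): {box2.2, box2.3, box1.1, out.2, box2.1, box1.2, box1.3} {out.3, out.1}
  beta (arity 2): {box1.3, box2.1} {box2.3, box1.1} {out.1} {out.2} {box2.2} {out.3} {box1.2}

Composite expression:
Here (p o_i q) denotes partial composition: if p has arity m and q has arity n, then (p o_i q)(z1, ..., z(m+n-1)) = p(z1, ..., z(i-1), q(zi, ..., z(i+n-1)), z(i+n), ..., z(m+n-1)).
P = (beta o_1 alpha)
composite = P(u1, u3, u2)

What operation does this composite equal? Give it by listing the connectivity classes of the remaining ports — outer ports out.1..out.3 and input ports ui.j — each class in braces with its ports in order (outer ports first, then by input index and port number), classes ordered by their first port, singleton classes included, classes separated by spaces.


{out.1} {out.2} {out.3} {u1.1, u1.2, u1.3, u3.1, u3.2, u3.3} {u2.1, u2.3} {u2.2}

Connectivity passes through glued beta-boundaries; trace each wire chain.
through alpha, on inputs (u1, u3): {out.1, out.3} {out.2, u1.1, u1.2, u1.3, u3.1, u3.2, u3.3} (out.j = stage outer ports)
through beta, on inputs (u1, u3, u2): {out.1} {out.2} {out.3} {u1.1, u1.2, u1.3, u3.1, u3.2, u3.3} {u2.1, u2.3} {u2.2} (out.j = stage outer ports)
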